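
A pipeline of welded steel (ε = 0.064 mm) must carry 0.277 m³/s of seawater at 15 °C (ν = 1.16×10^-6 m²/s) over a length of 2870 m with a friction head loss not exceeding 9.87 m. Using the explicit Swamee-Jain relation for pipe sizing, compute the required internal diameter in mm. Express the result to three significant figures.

D ≈ 490 mm

Swamee-Jain (Type III): D = 0.66·[ε^1.25·(LQ²/(gh_f))^4.75 + ν·Q^9.4·(L/(gh_f))^5.2]^0.04
LQ²/(gh_f) = 2.274; L/(gh_f) = 29.64
Term 1 = ε^1.25·(…)^4.75 = 2.84×10^-4; Term 2 = ν·Q^9.4·(…)^5.2 = 3.00×10^-4
D = 0.66·(2.84×10^-4 + 3.00×10^-4)^0.04 = 0.4900 m = 490 mm
Check: V = 1.47 m/s, Re = 6.20×10^5, f = 0.01450, h_f = 9.34 m ≈ 9.87 m ✓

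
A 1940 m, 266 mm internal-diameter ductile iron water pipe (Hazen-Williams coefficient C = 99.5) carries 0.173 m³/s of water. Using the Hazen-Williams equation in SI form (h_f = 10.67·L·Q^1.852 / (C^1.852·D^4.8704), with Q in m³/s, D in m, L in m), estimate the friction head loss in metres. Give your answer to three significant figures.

h_f = 10.67·1940·0.173^1.852 / (99.5^1.852·0.266^4.8704) = 101.4 m

h_f ≈ 101 m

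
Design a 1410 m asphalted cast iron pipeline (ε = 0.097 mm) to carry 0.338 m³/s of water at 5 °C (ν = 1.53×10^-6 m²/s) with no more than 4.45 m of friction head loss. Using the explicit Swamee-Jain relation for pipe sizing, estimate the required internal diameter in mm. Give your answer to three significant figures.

Swamee-Jain (Type III): D = 0.66·[ε^1.25·(LQ²/(gh_f))^4.75 + ν·Q^9.4·(L/(gh_f))^5.2]^0.04
LQ²/(gh_f) = 3.690; L/(gh_f) = 32.30
Term 1 = ε^1.25·(…)^4.75 = 0.00475; Term 2 = ν·Q^9.4·(…)^5.2 = 0.00402
D = 0.66·(0.00475 + 0.00402)^0.04 = 0.5461 m = 546 mm
Check: V = 1.44 m/s, Re = 5.15×10^5, f = 0.01526, h_f = 4.18 m ≈ 4.45 m ✓

D ≈ 546 mm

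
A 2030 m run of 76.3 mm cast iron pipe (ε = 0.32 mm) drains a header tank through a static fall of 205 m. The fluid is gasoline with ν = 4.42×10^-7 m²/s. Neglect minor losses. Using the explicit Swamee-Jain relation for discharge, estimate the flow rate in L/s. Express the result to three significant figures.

Q ≈ 10.4 L/s

Swamee-Jain (Type II): Q = -0.965·√(gD⁵h_f/L)·ln[ε/(3.7D) + √(3.17ν²L/(gD³h_f))]
√(gD⁵h_f/L) = √(9.81·0.0763⁵·205/2030) = 0.001601
ε/(3.7D) = 0.00113; √(3.17ν²L/(gD³h_f)) = 3.75×10^-5
Q = -0.965·0.001601·ln(0.001171) = 0.01043 m³/s
Check: V = 2.28 m/s, Re = 3.94×10^5, f = 0.02921, h_f = 206 m ≈ 205 m ✓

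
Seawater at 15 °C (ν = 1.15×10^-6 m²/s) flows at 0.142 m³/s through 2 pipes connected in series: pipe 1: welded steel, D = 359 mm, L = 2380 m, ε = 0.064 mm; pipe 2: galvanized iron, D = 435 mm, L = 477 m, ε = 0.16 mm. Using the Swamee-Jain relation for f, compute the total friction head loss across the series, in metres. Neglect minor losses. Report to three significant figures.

Pipe 1: V = 1.403 m/s, Re = 4.38×10^5, ε/D = 1.78×10^-4, f = 0.01550, h_1 = f(L/D)V²/2g = 10.30 m
Pipe 2: V = 0.9555 m/s, Re = 3.61×10^5, ε/D = 3.68×10^-4, f = 0.01726, h_2 = f(L/D)V²/2g = 0.8808 m
Series → Q common, losses add: H = Σh = 11.18 m

H ≈ 11.2 m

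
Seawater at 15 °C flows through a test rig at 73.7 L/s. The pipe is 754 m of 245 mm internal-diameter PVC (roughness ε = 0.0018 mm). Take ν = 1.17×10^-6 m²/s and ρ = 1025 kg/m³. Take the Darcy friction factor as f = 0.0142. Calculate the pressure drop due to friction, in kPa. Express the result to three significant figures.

V = 4Q/(πD²) = 4·0.0737/(π·0.245²) = 1.563 m/s
h_f = f(L/D)V²/(2g) = 0.01420·(754/0.245)·1.563²/(2·9.81) = 5.444 m
Δp = ρg·h_f = 1025·9.81·5.444 = 54.74 kPa

Δp ≈ 54.7 kPa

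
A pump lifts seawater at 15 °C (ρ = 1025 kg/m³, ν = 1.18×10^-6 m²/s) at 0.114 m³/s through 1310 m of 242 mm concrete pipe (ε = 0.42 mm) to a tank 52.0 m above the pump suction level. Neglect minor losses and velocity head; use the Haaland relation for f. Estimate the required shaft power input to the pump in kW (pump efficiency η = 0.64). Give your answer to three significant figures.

V = 4Q/(πD²) = 2.478 m/s; Re = 5.08×10^5; ε/D = 0.00174; f = 0.02296
h_f = f(L/D)V²/2g = 38.91 m
Total head H = z + h_f = 52.0 + 38.91 = 90.91 m
P_hyd = ρgQH = 1025·9.81·0.114·90.91 = 104.2 kW
P_shaft = P_hyd/η = 104.2/0.64 = 162.8 kW

P_shaft ≈ 163 kW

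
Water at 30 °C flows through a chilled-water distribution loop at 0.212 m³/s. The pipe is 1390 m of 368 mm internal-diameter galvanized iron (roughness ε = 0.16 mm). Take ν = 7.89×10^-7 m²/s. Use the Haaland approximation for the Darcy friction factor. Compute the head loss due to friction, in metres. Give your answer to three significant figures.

h_f ≈ 12.8 m

V = 4Q/(πD²) = 4·0.212/(π·0.368²) = 1.993 m/s
Re = VD/ν = 1.993·0.368/7.89×10^-7 = 9.30×10^5 → turbulent
ε/D = 0.16/368 = 4.35×10^-4
Haaland: f = 0.01674
h_f = f(L/D)V²/(2g) = 0.01674·(1390/0.368)·1.993²/(2·9.81) = 12.80 m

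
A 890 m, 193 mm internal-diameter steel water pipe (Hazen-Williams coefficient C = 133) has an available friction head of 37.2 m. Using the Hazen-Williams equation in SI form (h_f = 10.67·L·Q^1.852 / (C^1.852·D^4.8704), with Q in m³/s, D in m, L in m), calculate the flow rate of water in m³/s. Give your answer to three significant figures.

Q ≈ 0.0882 m³/s

Rearranging: Q = [h_f·C^1.852·D^4.8704 / (10.67·L)]^(1/1.852)
Q = [37.2·133^1.852·0.193^4.8704 / (10.67·890)]^0.540 = 0.08817 m³/s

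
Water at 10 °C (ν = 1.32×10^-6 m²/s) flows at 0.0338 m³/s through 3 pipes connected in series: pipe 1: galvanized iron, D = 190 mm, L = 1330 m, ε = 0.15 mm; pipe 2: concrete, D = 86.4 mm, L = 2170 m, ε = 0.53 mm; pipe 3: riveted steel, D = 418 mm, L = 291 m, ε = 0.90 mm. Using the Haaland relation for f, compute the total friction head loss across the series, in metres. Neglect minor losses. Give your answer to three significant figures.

Pipe 1: V = 1.192 m/s, Re = 1.72×10^5, ε/D = 7.89×10^-4, f = 0.02024, h_1 = f(L/D)V²/2g = 10.26 m
Pipe 2: V = 5.765 m/s, Re = 3.77×10^5, ε/D = 0.00613, f = 0.03260, h_2 = f(L/D)V²/2g = 1387 m
Pipe 3: V = 0.2463 m/s, Re = 7.80×10^4, ε/D = 0.00215, f = 0.02575, h_3 = f(L/D)V²/2g = 0.05542 m
Series → Q common, losses add: H = Σh = 1397 m

H ≈ 1400 m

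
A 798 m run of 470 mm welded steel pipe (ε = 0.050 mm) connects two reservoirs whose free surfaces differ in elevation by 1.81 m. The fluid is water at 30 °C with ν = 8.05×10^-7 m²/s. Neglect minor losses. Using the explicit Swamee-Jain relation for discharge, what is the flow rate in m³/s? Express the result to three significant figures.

Q ≈ 0.212 m³/s

Swamee-Jain (Type II): Q = -0.965·√(gD⁵h_f/L)·ln[ε/(3.7D) + √(3.17ν²L/(gD³h_f))]
√(gD⁵h_f/L) = √(9.81·0.470⁵·1.81/798) = 0.02259
ε/(3.7D) = 2.88×10^-5; √(3.17ν²L/(gD³h_f)) = 2.98×10^-5
Q = -0.965·0.02259·ln(5.857×10^-5) = 0.2124 m³/s
Check: V = 1.22 m/s, Re = 7.15×10^5, f = 0.01401, h_f = 1.82 m ≈ 1.81 m ✓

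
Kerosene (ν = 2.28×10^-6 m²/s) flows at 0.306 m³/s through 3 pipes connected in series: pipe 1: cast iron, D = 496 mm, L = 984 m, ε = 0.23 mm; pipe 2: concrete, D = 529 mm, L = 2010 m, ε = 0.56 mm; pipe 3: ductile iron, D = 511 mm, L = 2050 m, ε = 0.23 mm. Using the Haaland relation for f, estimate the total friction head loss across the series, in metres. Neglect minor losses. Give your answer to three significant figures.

Pipe 1: V = 1.584 m/s, Re = 3.45×10^5, ε/D = 4.64×10^-4, f = 0.01770, h_1 = f(L/D)V²/2g = 4.488 m
Pipe 2: V = 1.392 m/s, Re = 3.23×10^5, ε/D = 0.00106, f = 0.02071, h_2 = f(L/D)V²/2g = 7.775 m
Pipe 3: V = 1.492 m/s, Re = 3.34×10^5, ε/D = 4.50×10^-4, f = 0.01765, h_3 = f(L/D)V²/2g = 8.033 m
Series → Q common, losses add: H = Σh = 20.30 m

H ≈ 20.3 m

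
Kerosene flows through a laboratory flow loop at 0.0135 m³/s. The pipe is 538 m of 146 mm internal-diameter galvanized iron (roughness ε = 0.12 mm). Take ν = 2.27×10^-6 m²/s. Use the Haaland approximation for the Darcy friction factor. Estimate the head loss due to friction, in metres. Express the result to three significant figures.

V = 4Q/(πD²) = 4·0.0135/(π·0.146²) = 0.8064 m/s
Re = VD/ν = 0.8064·0.146/2.27×10^-6 = 5.19×10^4 → turbulent
ε/D = 0.12/146 = 8.22×10^-4
Haaland: f = 0.02310
h_f = f(L/D)V²/(2g) = 0.02310·(538/0.146)·0.8064²/(2·9.81) = 2.821 m

h_f ≈ 2.82 m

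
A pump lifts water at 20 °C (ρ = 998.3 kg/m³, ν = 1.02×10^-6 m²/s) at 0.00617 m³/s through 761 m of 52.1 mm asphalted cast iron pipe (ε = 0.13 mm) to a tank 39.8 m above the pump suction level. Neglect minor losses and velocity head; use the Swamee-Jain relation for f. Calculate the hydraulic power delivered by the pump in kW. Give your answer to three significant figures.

P_hyd ≈ 12.2 kW

V = 4Q/(πD²) = 2.894 m/s; Re = 1.48×10^5; ε/D = 0.00250; f = 0.02609
h_f = f(L/D)V²/2g = 162.7 m
Total head H = z + h_f = 39.8 + 162.7 = 202.5 m
P_hyd = ρgQH = 998.3·9.81·0.00617·202.5 = 12.23 kW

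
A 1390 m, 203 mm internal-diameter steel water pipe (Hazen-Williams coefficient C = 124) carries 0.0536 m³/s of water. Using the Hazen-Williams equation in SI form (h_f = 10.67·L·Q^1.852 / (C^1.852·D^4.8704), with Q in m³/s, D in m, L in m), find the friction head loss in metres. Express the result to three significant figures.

h_f = 10.67·1390·0.0536^1.852 / (124^1.852·0.203^4.8704) = 20.58 m

h_f ≈ 20.6 m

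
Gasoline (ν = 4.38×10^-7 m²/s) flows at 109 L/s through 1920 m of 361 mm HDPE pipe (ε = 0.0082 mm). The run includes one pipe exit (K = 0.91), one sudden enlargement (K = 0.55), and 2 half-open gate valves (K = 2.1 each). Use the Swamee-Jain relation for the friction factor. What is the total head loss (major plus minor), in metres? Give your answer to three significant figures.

H_L ≈ 4.13 m

V = 4Q/(πD²) = 1.065 m/s; V²/2g = 0.05780 m
Re = 8.78×10^5, ε/D = 2.27×10^-5 → f = 0.01236 (Swamee-Jain)
Major: h_f = f(L/D)·V²/2g = 0.01236·5319·0.05780 = 3.800 m
Minor: ΣK = 5.66; h_m = ΣK·V²/2g = 0.3272 m
Total H_L = 3.800 + 0.3272 = 4.127 m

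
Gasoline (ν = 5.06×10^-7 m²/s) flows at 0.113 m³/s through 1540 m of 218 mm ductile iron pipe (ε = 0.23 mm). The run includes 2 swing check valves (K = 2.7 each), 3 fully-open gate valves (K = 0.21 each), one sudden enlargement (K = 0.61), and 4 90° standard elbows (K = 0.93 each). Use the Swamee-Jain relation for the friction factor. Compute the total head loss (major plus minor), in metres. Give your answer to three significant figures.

V = 4Q/(πD²) = 3.027 m/s; V²/2g = 0.4671 m
Re = 1.30×10^6, ε/D = 0.00106 → f = 0.02020 (Swamee-Jain)
Major: h_f = f(L/D)·V²/2g = 0.02020·7064·0.4671 = 66.65 m
Minor: ΣK = 10.4; h_m = ΣK·V²/2g = 4.840 m
Total H_L = 66.65 + 4.840 = 71.49 m

H_L ≈ 71.5 m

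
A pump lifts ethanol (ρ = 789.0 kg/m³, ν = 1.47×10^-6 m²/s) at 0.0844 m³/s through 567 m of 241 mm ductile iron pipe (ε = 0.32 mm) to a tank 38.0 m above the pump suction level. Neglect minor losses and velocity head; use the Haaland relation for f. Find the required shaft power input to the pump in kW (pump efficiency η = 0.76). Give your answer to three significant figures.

V = 4Q/(πD²) = 1.850 m/s; Re = 3.03×10^5; ε/D = 0.00133; f = 0.02180
h_f = f(L/D)V²/2g = 8.949 m
Total head H = z + h_f = 38.0 + 8.949 = 46.95 m
P_hyd = ρgQH = 789.0·9.81·0.0844·46.95 = 30.67 kW
P_shaft = P_hyd/η = 30.67/0.76 = 40.36 kW

P_shaft ≈ 40.4 kW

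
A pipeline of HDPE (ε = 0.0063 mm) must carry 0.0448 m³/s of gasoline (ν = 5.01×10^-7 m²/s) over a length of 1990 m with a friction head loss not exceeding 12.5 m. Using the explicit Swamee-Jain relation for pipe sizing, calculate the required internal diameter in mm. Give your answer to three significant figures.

Swamee-Jain (Type III): D = 0.66·[ε^1.25·(LQ²/(gh_f))^4.75 + ν·Q^9.4·(L/(gh_f))^5.2]^0.04
LQ²/(gh_f) = 0.03257; L/(gh_f) = 16.23
Term 1 = ε^1.25·(…)^4.75 = 2.72×10^-14; Term 2 = ν·Q^9.4·(…)^5.2 = 2.07×10^-13
D = 0.66·(2.72×10^-14 + 2.07×10^-13)^0.04 = 0.2062 m = 206 mm
Check: V = 1.34 m/s, Re = 5.52×10^5, f = 0.01336, h_f = 11.8 m ≈ 12.5 m ✓

D ≈ 206 mm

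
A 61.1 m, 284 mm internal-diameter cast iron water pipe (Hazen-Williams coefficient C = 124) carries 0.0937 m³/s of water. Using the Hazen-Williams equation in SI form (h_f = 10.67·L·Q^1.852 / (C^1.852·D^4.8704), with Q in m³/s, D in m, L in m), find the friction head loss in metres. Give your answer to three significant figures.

h_f = 10.67·61.1·0.0937^1.852 / (124^1.852·0.284^4.8704) = 0.4959 m

h_f ≈ 0.496 m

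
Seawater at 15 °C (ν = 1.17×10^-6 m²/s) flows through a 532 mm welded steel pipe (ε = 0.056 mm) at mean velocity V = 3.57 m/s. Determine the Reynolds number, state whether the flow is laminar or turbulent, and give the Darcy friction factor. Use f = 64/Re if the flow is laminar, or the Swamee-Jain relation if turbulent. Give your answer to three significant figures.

Re = VD/ν = 3.570·0.532/1.17×10^-6 = 1.62×10^6
Re > 4000 → turbulent; ε/D = 1.05×10^-4
Swamee-Jain: f = 0.01313

Re ≈ 1.62×10^6; turbulent; f ≈ 0.0131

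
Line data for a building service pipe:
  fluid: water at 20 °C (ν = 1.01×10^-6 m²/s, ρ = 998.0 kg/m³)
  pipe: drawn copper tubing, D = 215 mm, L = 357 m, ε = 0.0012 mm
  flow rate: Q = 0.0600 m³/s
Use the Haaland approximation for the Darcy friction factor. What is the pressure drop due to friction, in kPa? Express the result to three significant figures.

V = 4Q/(πD²) = 4·0.0600/(π·0.215²) = 1.653 m/s
Re = VD/ν = 1.653·0.215/1.01×10^-6 = 3.52×10^5 → turbulent
ε/D = 0.0012/215 = 5.58×10^-6
Haaland: f = 0.01397
h_f = f(L/D)V²/(2g) = 0.01397·(357/0.215)·1.653²/(2·9.81) = 3.230 m
Δp = ρg·h_f = 998.0·9.81·3.230 = 31.62 kPa

Δp ≈ 31.6 kPa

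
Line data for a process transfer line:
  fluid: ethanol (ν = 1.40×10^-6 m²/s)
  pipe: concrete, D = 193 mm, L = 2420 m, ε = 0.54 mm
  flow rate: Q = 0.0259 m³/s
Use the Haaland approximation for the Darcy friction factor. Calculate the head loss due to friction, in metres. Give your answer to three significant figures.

h_f ≈ 13.4 m

V = 4Q/(πD²) = 4·0.0259/(π·0.193²) = 0.8853 m/s
Re = VD/ν = 0.8853·0.193/1.40×10^-6 = 1.22×10^5 → turbulent
ε/D = 0.54/193 = 0.00280
Haaland: f = 0.02672
h_f = f(L/D)V²/(2g) = 0.02672·(2420/0.193)·0.8853²/(2·9.81) = 13.39 m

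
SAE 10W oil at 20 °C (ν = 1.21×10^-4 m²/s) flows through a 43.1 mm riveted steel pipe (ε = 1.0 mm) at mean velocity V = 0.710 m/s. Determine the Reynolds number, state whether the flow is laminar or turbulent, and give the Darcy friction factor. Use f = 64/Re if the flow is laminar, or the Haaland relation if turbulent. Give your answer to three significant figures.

Re = VD/ν = 0.7100·0.0431/1.21×10^-4 = 253
Re < 2300 → laminar → f = 64/Re = 0.2531

Re ≈ 253; laminar; f = 64/Re ≈ 0.253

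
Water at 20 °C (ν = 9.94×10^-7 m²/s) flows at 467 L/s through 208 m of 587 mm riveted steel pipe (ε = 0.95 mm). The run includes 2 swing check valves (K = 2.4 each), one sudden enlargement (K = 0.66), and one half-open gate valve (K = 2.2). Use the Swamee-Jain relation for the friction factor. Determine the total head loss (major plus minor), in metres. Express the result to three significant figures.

V = 4Q/(πD²) = 1.726 m/s; V²/2g = 0.1518 m
Re = 1.02×10^6, ε/D = 0.00162 → f = 0.02245 (Swamee-Jain)
Major: h_f = f(L/D)·V²/2g = 0.02245·354.3·0.1518 = 1.207 m
Minor: ΣK = 7.66; h_m = ΣK·V²/2g = 1.163 m
Total H_L = 1.207 + 1.163 = 2.370 m

H_L ≈ 2.37 m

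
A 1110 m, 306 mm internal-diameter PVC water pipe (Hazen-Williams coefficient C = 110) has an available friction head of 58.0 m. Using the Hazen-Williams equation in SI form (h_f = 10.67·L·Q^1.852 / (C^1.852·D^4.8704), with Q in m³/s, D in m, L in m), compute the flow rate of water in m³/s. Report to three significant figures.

Q ≈ 0.276 m³/s

Rearranging: Q = [h_f·C^1.852·D^4.8704 / (10.67·L)]^(1/1.852)
Q = [58.0·110^1.852·0.306^4.8704 / (10.67·1110)]^0.540 = 0.2764 m³/s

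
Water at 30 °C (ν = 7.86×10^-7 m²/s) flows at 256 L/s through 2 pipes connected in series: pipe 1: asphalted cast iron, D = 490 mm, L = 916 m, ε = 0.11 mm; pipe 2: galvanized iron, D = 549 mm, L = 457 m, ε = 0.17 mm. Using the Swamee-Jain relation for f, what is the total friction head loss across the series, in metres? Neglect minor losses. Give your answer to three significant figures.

Pipe 1: V = 1.358 m/s, Re = 8.46×10^5, ε/D = 2.24×10^-4, f = 0.01517, h_1 = f(L/D)V²/2g = 2.664 m
Pipe 2: V = 1.081 m/s, Re = 7.55×10^5, ε/D = 3.10×10^-4, f = 0.01605, h_2 = f(L/D)V²/2g = 0.7965 m
Series → Q common, losses add: H = Σh = 3.461 m

H ≈ 3.46 m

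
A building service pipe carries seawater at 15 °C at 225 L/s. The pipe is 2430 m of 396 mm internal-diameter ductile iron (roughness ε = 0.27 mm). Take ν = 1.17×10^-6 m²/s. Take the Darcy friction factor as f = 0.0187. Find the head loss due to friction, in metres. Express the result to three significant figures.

V = 4Q/(πD²) = 4·0.225/(π·0.396²) = 1.827 m/s
h_f = f(L/D)V²/(2g) = 0.01870·(2430/0.396)·1.827²/(2·9.81) = 19.52 m

h_f ≈ 19.5 m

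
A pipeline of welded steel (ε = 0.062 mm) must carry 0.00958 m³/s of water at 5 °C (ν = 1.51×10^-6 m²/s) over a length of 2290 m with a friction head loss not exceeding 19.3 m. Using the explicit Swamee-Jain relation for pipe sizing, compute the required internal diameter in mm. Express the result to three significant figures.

D ≈ 115 mm

Swamee-Jain (Type III): D = 0.66·[ε^1.25·(LQ²/(gh_f))^4.75 + ν·Q^9.4·(L/(gh_f))^5.2]^0.04
LQ²/(gh_f) = 0.001110; L/(gh_f) = 12.10
Term 1 = ε^1.25·(…)^4.75 = 5.08×10^-20; Term 2 = ν·Q^9.4·(…)^5.2 = 6.81×10^-20
D = 0.66·(5.08×10^-20 + 6.81×10^-20)^0.04 = 0.1155 m = 115 mm
Check: V = 0.914 m/s, Re = 6.99×10^4, f = 0.02159, h_f = 18.2 m ≈ 19.3 m ✓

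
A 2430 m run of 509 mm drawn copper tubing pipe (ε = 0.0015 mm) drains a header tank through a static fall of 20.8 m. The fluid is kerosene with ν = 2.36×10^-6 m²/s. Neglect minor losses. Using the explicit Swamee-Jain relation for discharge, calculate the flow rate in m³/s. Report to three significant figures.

Swamee-Jain (Type II): Q = -0.965·√(gD⁵h_f/L)·ln[ε/(3.7D) + √(3.17ν²L/(gD³h_f))]
√(gD⁵h_f/L) = √(9.81·0.509⁵·20.8/2430) = 0.05356
ε/(3.7D) = 7.96×10^-7; √(3.17ν²L/(gD³h_f)) = 3.99×10^-5
Q = -0.965·0.05356·ln(4.073×10^-5) = 0.5225 m³/s
Check: V = 2.57 m/s, Re = 5.54×10^5, f = 0.01291, h_f = 20.7 m ≈ 20.8 m ✓

Q ≈ 0.522 m³/s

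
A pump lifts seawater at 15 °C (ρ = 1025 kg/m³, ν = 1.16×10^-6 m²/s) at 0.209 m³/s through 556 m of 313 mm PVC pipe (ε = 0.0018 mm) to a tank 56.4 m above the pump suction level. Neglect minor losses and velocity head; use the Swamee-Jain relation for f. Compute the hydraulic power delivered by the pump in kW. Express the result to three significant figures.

V = 4Q/(πD²) = 2.716 m/s; Re = 7.33×10^5; ε/D = 5.75×10^-6; f = 0.01236
h_f = f(L/D)V²/2g = 8.255 m
Total head H = z + h_f = 56.4 + 8.255 = 64.65 m
P_hyd = ρgQH = 1025·9.81·0.209·64.65 = 135.9 kW

P_hyd ≈ 136 kW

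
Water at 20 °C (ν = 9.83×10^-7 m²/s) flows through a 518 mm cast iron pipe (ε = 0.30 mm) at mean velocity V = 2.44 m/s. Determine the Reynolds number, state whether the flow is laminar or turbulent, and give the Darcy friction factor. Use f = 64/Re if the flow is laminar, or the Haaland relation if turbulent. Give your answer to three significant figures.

Re = VD/ν = 2.440·0.518/9.83×10^-7 = 1.29×10^6
Re > 4000 → turbulent; ε/D = 5.79×10^-4
Haaland: f = 0.01761

Re ≈ 1.29×10^6; turbulent; f ≈ 0.0176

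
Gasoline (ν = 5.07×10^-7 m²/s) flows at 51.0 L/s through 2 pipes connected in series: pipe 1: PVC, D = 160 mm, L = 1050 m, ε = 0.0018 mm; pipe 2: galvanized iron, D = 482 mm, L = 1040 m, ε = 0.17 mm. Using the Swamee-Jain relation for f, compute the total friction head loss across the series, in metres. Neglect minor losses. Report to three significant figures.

H ≈ 26.6 m

Pipe 1: V = 2.537 m/s, Re = 8.00×10^5, ε/D = 1.12×10^-5, f = 0.01230, h_1 = f(L/D)V²/2g = 26.46 m
Pipe 2: V = 0.2795 m/s, Re = 2.66×10^5, ε/D = 3.53×10^-4, f = 0.01761, h_2 = f(L/D)V²/2g = 0.1513 m
Series → Q common, losses add: H = Σh = 26.61 m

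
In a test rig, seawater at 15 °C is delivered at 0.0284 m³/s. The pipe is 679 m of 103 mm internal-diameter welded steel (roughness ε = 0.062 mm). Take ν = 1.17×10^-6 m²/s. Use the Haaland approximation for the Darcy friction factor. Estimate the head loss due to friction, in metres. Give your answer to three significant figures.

V = 4Q/(πD²) = 4·0.0284/(π·0.103²) = 3.408 m/s
Re = VD/ν = 3.408·0.103/1.17×10^-6 = 3.00×10^5 → turbulent
ε/D = 0.062/103 = 6.02×10^-4
Haaland: f = 0.01864
h_f = f(L/D)V²/(2g) = 0.01864·(679/0.103)·3.408²/(2·9.81) = 72.77 m

h_f ≈ 72.8 m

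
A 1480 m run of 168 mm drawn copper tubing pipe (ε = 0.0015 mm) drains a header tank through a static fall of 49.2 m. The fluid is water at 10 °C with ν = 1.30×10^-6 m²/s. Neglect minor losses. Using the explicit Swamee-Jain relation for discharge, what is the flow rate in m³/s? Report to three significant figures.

Q ≈ 0.0618 m³/s

Swamee-Jain (Type II): Q = -0.965·√(gD⁵h_f/L)·ln[ε/(3.7D) + √(3.17ν²L/(gD³h_f))]
√(gD⁵h_f/L) = √(9.81·0.168⁵·49.2/1480) = 0.006606
ε/(3.7D) = 2.41×10^-6; √(3.17ν²L/(gD³h_f)) = 5.89×10^-5
Q = -0.965·0.006606·ln(6.127×10^-5) = 0.06184 m³/s
Check: V = 2.79 m/s, Re = 3.61×10^5, f = 0.01401, h_f = 49.0 m ≈ 49.2 m ✓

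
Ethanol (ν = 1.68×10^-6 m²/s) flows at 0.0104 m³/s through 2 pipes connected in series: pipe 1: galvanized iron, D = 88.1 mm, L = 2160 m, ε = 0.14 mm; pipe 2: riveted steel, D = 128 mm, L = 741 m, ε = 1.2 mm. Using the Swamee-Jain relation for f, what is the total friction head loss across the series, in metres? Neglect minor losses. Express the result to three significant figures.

H ≈ 96.2 m

Pipe 1: V = 1.706 m/s, Re = 8.95×10^4, ε/D = 0.00159, f = 0.02441, h_1 = f(L/D)V²/2g = 88.77 m
Pipe 2: V = 0.8082 m/s, Re = 6.16×10^4, ε/D = 0.00937, f = 0.03843, h_2 = f(L/D)V²/2g = 7.407 m
Series → Q common, losses add: H = Σh = 96.17 m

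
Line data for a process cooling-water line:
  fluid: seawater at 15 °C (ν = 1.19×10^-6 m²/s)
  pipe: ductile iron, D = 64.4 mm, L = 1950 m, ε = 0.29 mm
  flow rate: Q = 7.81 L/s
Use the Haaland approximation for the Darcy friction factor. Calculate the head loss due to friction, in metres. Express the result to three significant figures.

V = 4Q/(πD²) = 4·0.00781/(π·0.0644²) = 2.398 m/s
Re = VD/ν = 2.398·0.0644/1.19×10^-6 = 1.30×10^5 → turbulent
ε/D = 0.29/64.4 = 0.00450
Haaland: f = 0.03019
h_f = f(L/D)V²/(2g) = 0.03019·(1950/0.0644)·2.398²/(2·9.81) = 267.9 m

h_f ≈ 268 m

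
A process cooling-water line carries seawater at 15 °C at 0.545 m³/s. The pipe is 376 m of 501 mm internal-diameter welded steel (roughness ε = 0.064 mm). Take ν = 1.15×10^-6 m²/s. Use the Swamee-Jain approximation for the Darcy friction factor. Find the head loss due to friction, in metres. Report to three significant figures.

h_f ≈ 4.01 m

V = 4Q/(πD²) = 4·0.545/(π·0.501²) = 2.765 m/s
Re = VD/ν = 2.765·0.501/1.15×10^-6 = 1.20×10^6 → turbulent
ε/D = 0.064/501 = 1.28×10^-4
Swamee-Jain: f = 0.01372
h_f = f(L/D)V²/(2g) = 0.01372·(376/0.501)·2.765²/(2·9.81) = 4.011 m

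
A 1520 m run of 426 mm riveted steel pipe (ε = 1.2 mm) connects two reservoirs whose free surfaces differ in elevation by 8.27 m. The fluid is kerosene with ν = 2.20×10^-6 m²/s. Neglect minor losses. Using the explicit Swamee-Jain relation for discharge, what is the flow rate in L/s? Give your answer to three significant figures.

Swamee-Jain (Type II): Q = -0.965·√(gD⁵h_f/L)·ln[ε/(3.7D) + √(3.17ν²L/(gD³h_f))]
√(gD⁵h_f/L) = √(9.81·0.426⁵·8.27/1520) = 0.02736
ε/(3.7D) = 7.61×10^-4; √(3.17ν²L/(gD³h_f)) = 6.10×10^-5
Q = -0.965·0.02736·ln(8.223×10^-4) = 0.1876 m³/s
Check: V = 1.32 m/s, Re = 2.55×10^5, f = 0.02642, h_f = 8.32 m ≈ 8.27 m ✓

Q ≈ 188 L/s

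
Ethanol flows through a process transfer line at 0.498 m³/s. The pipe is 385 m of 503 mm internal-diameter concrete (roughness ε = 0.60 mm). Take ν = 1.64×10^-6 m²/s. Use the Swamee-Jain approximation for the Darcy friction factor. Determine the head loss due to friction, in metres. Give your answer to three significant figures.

h_f ≈ 5.13 m

V = 4Q/(πD²) = 4·0.498/(π·0.503²) = 2.506 m/s
Re = VD/ν = 2.506·0.503/1.64×10^-6 = 7.69×10^5 → turbulent
ε/D = 0.60/503 = 0.00119
Swamee-Jain: f = 0.02095
h_f = f(L/D)V²/(2g) = 0.02095·(385/0.503)·2.506²/(2·9.81) = 5.134 m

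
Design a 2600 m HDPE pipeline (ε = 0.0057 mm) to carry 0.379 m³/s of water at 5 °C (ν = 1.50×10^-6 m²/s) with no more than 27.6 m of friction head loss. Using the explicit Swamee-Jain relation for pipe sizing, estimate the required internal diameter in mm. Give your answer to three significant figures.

D ≈ 430 mm

Swamee-Jain (Type III): D = 0.66·[ε^1.25·(LQ²/(gh_f))^4.75 + ν·Q^9.4·(L/(gh_f))^5.2]^0.04
LQ²/(gh_f) = 1.379; L/(gh_f) = 9.603
Term 1 = ε^1.25·(…)^4.75 = 1.28×10^-6; Term 2 = ν·Q^9.4·(…)^5.2 = 2.11×10^-5
D = 0.66·(1.28×10^-6 + 2.11×10^-5)^0.04 = 0.4301 m = 430 mm
Check: V = 2.61 m/s, Re = 7.48×10^5, f = 0.01247, h_f = 26.2 m ≈ 27.6 m ✓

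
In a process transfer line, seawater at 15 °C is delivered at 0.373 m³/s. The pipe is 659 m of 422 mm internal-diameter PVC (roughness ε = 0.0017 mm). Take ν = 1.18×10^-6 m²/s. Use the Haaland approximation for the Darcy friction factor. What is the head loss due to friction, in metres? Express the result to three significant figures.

h_f ≈ 6.65 m

V = 4Q/(πD²) = 4·0.373/(π·0.422²) = 2.667 m/s
Re = VD/ν = 2.667·0.422/1.18×10^-6 = 9.54×10^5 → turbulent
ε/D = 0.0017/422 = 4.03×10^-6
Haaland: f = 0.01174
h_f = f(L/D)V²/(2g) = 0.01174·(659/0.422)·2.667²/(2·9.81) = 6.648 m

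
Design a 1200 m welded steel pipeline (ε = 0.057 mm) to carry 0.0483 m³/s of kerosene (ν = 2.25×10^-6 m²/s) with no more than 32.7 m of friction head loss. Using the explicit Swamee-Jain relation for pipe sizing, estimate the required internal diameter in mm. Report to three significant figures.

Swamee-Jain (Type III): D = 0.66·[ε^1.25·(LQ²/(gh_f))^4.75 + ν·Q^9.4·(L/(gh_f))^5.2]^0.04
LQ²/(gh_f) = 0.008727; L/(gh_f) = 3.741
Term 1 = ε^1.25·(…)^4.75 = 8.20×10^-16; Term 2 = ν·Q^9.4·(…)^5.2 = 9.13×10^-16
D = 0.66·(8.20×10^-16 + 9.13×10^-16)^0.04 = 0.1695 m = 169 mm
Check: V = 2.14 m/s, Re = 1.61×10^5, f = 0.01846, h_f = 30.5 m ≈ 32.7 m ✓

D ≈ 169 mm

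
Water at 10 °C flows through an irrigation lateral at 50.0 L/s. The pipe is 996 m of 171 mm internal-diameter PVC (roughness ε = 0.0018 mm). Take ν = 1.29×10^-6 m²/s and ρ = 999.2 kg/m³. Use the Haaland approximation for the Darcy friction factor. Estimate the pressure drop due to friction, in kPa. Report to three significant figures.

Δp ≈ 200 kPa

V = 4Q/(πD²) = 4·0.0500/(π·0.171²) = 2.177 m/s
Re = VD/ν = 2.177·0.171/1.29×10^-6 = 2.89×10^5 → turbulent
ε/D = 0.0018/171 = 1.05×10^-5
Haaland: f = 0.01453
h_f = f(L/D)V²/(2g) = 0.01453·(996/0.171)·2.177²/(2·9.81) = 20.45 m
Δp = ρg·h_f = 999.2·9.81·20.45 = 200.4 kPa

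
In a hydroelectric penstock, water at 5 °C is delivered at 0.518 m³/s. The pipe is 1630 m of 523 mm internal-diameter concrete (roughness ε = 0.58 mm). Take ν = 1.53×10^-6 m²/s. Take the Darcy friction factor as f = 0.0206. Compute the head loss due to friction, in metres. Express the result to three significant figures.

V = 4Q/(πD²) = 4·0.518/(π·0.523²) = 2.411 m/s
h_f = f(L/D)V²/(2g) = 0.02060·(1630/0.523)·2.411²/(2·9.81) = 19.03 m

h_f ≈ 19.0 m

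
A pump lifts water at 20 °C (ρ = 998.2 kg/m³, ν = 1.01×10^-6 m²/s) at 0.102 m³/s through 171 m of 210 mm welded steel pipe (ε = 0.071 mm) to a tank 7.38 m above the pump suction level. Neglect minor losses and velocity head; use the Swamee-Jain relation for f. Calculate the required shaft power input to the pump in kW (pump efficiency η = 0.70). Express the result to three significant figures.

V = 4Q/(πD²) = 2.945 m/s; Re = 6.12×10^5; ε/D = 3.38×10^-4; f = 0.01647
h_f = f(L/D)V²/2g = 5.927 m
Total head H = z + h_f = 7.38 + 5.927 = 13.31 m
P_hyd = ρgQH = 998.2·9.81·0.102·13.31 = 13.29 kW
P_shaft = P_hyd/η = 13.29/0.70 = 18.99 kW

P_shaft ≈ 19.0 kW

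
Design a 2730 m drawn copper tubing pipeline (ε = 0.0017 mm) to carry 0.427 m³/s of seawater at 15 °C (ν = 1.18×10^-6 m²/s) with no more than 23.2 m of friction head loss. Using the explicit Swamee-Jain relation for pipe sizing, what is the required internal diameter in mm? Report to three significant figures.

D ≈ 466 mm

Swamee-Jain (Type III): D = 0.66·[ε^1.25·(LQ²/(gh_f))^4.75 + ν·Q^9.4·(L/(gh_f))^5.2]^0.04
LQ²/(gh_f) = 2.187; L/(gh_f) = 12.00
Term 1 = ε^1.25·(…)^4.75 = 2.53×10^-6; Term 2 = ν·Q^9.4·(…)^5.2 = 1.62×10^-4
D = 0.66·(2.53×10^-6 + 1.62×10^-4)^0.04 = 0.4658 m = 466 mm
Check: V = 2.51 m/s, Re = 9.89×10^5, f = 0.01172, h_f = 22.0 m ≈ 23.2 m ✓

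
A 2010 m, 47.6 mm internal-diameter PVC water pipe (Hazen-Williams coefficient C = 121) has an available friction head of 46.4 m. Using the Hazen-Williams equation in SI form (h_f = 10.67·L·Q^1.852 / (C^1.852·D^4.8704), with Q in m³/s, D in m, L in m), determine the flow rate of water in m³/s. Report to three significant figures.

Q ≈ 0.00147 m³/s

Rearranging: Q = [h_f·C^1.852·D^4.8704 / (10.67·L)]^(1/1.852)
Q = [46.4·121^1.852·0.0476^4.8704 / (10.67·2010)]^0.540 = 0.001466 m³/s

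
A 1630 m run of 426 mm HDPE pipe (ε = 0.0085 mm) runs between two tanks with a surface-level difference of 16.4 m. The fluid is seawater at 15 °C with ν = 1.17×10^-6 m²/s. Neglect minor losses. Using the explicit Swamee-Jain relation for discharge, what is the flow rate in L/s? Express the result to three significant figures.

Swamee-Jain (Type II): Q = -0.965·√(gD⁵h_f/L)·ln[ε/(3.7D) + √(3.17ν²L/(gD³h_f))]
√(gD⁵h_f/L) = √(9.81·0.426⁵·16.4/1630) = 0.03721
ε/(3.7D) = 5.39×10^-6; √(3.17ν²L/(gD³h_f)) = 2.38×10^-5
Q = -0.965·0.03721·ln(2.924×10^-5) = 0.3749 m³/s
Check: V = 2.63 m/s, Re = 9.58×10^5, f = 0.01215, h_f = 16.4 m ≈ 16.4 m ✓

Q ≈ 375 L/s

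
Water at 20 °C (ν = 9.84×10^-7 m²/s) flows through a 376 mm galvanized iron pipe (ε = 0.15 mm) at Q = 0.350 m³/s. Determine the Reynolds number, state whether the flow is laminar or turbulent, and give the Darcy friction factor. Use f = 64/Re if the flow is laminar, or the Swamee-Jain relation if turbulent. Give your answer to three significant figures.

Re ≈ 1.20×10^6; turbulent; f ≈ 0.0165

V = 4Q/(πD²) = 3.152 m/s
Re = VD/ν = 3.152·0.376/9.84×10^-7 = 1.20×10^6
Re > 4000 → turbulent; ε/D = 3.99×10^-4
Swamee-Jain: f = 0.01647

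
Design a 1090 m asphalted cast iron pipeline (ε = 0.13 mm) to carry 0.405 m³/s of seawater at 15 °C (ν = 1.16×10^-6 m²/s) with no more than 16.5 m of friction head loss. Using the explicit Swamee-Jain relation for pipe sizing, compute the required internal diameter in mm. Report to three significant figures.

D ≈ 433 mm

Swamee-Jain (Type III): D = 0.66·[ε^1.25·(LQ²/(gh_f))^4.75 + ν·Q^9.4·(L/(gh_f))^5.2]^0.04
LQ²/(gh_f) = 1.105; L/(gh_f) = 6.734
Term 1 = ε^1.25·(…)^4.75 = 2.23×10^-5; Term 2 = ν·Q^9.4·(…)^5.2 = 4.80×10^-6
D = 0.66·(2.23×10^-5 + 4.80×10^-6)^0.04 = 0.4334 m = 433 mm
Check: V = 2.75 m/s, Re = 1.03×10^6, f = 0.01574, h_f = 15.2 m ≈ 16.5 m ✓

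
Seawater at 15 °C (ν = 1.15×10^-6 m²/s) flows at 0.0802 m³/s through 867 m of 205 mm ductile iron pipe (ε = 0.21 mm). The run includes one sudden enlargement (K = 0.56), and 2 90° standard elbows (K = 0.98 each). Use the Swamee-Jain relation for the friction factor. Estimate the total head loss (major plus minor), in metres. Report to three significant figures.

H_L ≈ 26.9 m

V = 4Q/(πD²) = 2.430 m/s; V²/2g = 0.3009 m
Re = 4.33×10^5, ε/D = 0.00102 → f = 0.02055 (Swamee-Jain)
Major: h_f = f(L/D)·V²/2g = 0.02055·4229·0.3009 = 26.16 m
Minor: ΣK = 2.52; h_m = ΣK·V²/2g = 0.7583 m
Total H_L = 26.16 + 0.7583 = 26.92 m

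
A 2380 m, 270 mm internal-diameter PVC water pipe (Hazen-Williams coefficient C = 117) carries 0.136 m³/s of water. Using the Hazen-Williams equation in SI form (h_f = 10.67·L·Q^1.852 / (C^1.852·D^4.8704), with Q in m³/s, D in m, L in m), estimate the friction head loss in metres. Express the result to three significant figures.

h_f ≈ 54.9 m

h_f = 10.67·2380·0.136^1.852 / (117^1.852·0.270^4.8704) = 54.86 m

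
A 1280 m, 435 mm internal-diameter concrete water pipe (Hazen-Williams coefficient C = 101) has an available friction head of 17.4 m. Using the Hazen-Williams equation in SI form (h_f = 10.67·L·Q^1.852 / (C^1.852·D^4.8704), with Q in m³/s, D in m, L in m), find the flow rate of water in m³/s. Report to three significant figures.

Q ≈ 0.309 m³/s

Rearranging: Q = [h_f·C^1.852·D^4.8704 / (10.67·L)]^(1/1.852)
Q = [17.4·101^1.852·0.435^4.8704 / (10.67·1280)]^0.540 = 0.3094 m³/s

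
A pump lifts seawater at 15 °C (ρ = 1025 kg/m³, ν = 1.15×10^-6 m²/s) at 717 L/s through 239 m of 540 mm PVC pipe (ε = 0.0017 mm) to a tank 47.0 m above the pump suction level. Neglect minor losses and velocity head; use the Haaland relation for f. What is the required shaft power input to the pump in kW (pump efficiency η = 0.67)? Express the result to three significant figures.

P_shaft ≈ 532 kW

V = 4Q/(πD²) = 3.131 m/s; Re = 1.47×10^6; ε/D = 3.15×10^-6; f = 0.01094
h_f = f(L/D)V²/2g = 2.418 m
Total head H = z + h_f = 47.0 + 2.418 = 49.42 m
P_hyd = ρgQH = 1025·9.81·0.717·49.42 = 356.3 kW
P_shaft = P_hyd/η = 356.3/0.67 = 531.8 kW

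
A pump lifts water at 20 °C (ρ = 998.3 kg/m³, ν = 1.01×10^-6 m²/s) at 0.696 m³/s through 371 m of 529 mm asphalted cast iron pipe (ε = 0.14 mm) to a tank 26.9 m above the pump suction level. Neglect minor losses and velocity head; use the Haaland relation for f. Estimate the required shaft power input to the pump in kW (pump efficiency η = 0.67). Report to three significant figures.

P_shaft ≈ 328 kW

V = 4Q/(πD²) = 3.167 m/s; Re = 1.66×10^6; ε/D = 2.65×10^-4; f = 0.01501
h_f = f(L/D)V²/2g = 5.380 m
Total head H = z + h_f = 26.9 + 5.380 = 32.28 m
P_hyd = ρgQH = 998.3·9.81·0.696·32.28 = 220.0 kW
P_shaft = P_hyd/η = 220.0/0.67 = 328.4 kW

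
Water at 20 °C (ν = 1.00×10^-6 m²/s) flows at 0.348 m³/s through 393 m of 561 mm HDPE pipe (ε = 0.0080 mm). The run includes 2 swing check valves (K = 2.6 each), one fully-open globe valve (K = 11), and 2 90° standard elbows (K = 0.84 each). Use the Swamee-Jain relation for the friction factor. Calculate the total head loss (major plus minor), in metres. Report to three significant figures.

V = 4Q/(πD²) = 1.408 m/s; V²/2g = 0.1010 m
Re = 7.90×10^5, ε/D = 1.43×10^-5 → f = 0.01238 (Swamee-Jain)
Major: h_f = f(L/D)·V²/2g = 0.01238·700.5·0.1010 = 0.8763 m
Minor: ΣK = 17.9; h_m = ΣK·V²/2g = 1.806 m
Total H_L = 0.8763 + 1.806 = 2.683 m

H_L ≈ 2.68 m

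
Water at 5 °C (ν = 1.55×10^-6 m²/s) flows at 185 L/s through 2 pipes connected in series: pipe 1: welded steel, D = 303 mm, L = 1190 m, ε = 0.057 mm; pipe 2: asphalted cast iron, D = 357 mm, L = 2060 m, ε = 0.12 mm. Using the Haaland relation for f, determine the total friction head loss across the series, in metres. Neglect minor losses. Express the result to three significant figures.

Pipe 1: V = 2.566 m/s, Re = 5.02×10^5, ε/D = 1.88×10^-4, f = 0.01517, h_1 = f(L/D)V²/2g = 19.99 m
Pipe 2: V = 1.848 m/s, Re = 4.26×10^5, ε/D = 3.36×10^-4, f = 0.01661, h_2 = f(L/D)V²/2g = 16.68 m
Series → Q common, losses add: H = Σh = 36.68 m

H ≈ 36.7 m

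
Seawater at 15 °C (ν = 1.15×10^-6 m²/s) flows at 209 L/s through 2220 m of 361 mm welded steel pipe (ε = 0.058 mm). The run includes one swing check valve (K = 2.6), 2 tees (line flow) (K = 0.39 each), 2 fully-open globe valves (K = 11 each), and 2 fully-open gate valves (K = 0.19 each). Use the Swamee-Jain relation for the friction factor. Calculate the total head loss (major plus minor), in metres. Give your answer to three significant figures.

H_L ≈ 24.8 m

V = 4Q/(πD²) = 2.042 m/s; V²/2g = 0.2125 m
Re = 6.41×10^5, ε/D = 1.61×10^-4 → f = 0.01480 (Swamee-Jain)
Major: h_f = f(L/D)·V²/2g = 0.01480·6150·0.2125 = 19.34 m
Minor: ΣK = 25.8; h_m = ΣK·V²/2g = 5.474 m
Total H_L = 19.34 + 5.474 = 24.81 m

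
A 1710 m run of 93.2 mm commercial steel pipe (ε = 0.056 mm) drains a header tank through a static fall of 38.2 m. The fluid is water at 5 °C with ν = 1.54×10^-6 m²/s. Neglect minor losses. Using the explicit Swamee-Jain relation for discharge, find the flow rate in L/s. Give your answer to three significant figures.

Q ≈ 9.47 L/s

Swamee-Jain (Type II): Q = -0.965·√(gD⁵h_f/L)·ln[ε/(3.7D) + √(3.17ν²L/(gD³h_f))]
√(gD⁵h_f/L) = √(9.81·0.0932⁵·38.2/1710) = 0.001241
ε/(3.7D) = 1.62×10^-4; √(3.17ν²L/(gD³h_f)) = 2.06×10^-4
Q = -0.965·0.001241·ln(3.682×10^-4) = 0.009472 m³/s
Check: V = 1.39 m/s, Re = 8.40×10^4, f = 0.02130, h_f = 38.4 m ≈ 38.2 m ✓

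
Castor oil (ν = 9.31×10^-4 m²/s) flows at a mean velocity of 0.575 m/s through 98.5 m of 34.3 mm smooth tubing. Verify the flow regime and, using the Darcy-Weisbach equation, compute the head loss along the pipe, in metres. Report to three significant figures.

Re = VD/ν = 0.575·0.03430/9.31×10^-4 = 21.2 → laminar (Re < 2300)
f = 64/Re = 3.021
h_f = f(L/D)V²/(2g) = 3.021·(98.5/0.03430)·0.575²/(2·9.81) = 146.2 m

h_f ≈ 146 m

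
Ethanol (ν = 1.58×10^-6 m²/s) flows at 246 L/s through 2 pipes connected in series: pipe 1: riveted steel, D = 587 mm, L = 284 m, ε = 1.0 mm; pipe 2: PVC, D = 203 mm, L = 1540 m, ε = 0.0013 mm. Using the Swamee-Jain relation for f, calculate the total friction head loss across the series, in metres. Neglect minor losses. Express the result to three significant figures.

H ≈ 264 m

Pipe 1: V = 0.9090 m/s, Re = 3.38×10^5, ε/D = 0.00170, f = 0.02319, h_1 = f(L/D)V²/2g = 0.4726 m
Pipe 2: V = 7.601 m/s, Re = 9.77×10^5, ε/D = 6.40×10^-6, f = 0.01181, h_2 = f(L/D)V²/2g = 263.8 m
Series → Q common, losses add: H = Σh = 264.3 m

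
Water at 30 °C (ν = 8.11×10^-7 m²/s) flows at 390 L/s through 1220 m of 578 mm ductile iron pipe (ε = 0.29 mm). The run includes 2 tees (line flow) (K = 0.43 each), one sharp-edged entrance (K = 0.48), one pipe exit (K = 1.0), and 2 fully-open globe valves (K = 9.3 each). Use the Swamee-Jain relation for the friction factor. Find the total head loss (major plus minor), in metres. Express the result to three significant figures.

V = 4Q/(πD²) = 1.486 m/s; V²/2g = 0.1126 m
Re = 1.06×10^6, ε/D = 5.02×10^-4 → f = 0.01728 (Swamee-Jain)
Major: h_f = f(L/D)·V²/2g = 0.01728·2111·0.1126 = 4.108 m
Minor: ΣK = 20.9; h_m = ΣK·V²/2g = 2.358 m
Total H_L = 4.108 + 2.358 = 6.466 m

H_L ≈ 6.47 m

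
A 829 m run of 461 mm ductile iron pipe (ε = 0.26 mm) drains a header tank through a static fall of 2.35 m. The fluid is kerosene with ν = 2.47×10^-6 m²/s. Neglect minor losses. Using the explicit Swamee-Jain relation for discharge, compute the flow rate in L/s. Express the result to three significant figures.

Swamee-Jain (Type II): Q = -0.965·√(gD⁵h_f/L)·ln[ε/(3.7D) + √(3.17ν²L/(gD³h_f))]
√(gD⁵h_f/L) = √(9.81·0.461⁵·2.35/829) = 0.02406
ε/(3.7D) = 1.52×10^-4; √(3.17ν²L/(gD³h_f)) = 8.43×10^-5
Q = -0.965·0.02406·ln(2.367×10^-4) = 0.1939 m³/s
Check: V = 1.16 m/s, Re = 2.17×10^5, f = 0.01913, h_f = 2.37 m ≈ 2.35 m ✓

Q ≈ 194 L/s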